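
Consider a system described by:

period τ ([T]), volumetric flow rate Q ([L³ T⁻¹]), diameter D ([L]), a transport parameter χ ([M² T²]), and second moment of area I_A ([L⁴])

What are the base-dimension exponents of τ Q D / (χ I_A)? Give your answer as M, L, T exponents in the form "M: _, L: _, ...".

Collect each base-dimension exponent across the product:
  M: (0) + (0) + (0) − (2) − (0) = -2
  L: (0) + (3) + (1) − (0) − (4) = 0
  T: (1) + (-1) + (0) − (2) − (0) = -2
So the dimensions are [M⁻² T⁻²].

M: -2, L: 0, T: -2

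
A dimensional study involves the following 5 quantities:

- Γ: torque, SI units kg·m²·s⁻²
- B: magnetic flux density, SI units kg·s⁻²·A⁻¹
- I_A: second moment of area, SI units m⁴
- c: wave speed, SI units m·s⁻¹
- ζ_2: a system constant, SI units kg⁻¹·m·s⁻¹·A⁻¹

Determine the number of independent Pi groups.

1

There are 5 variables and 4 base dimensions (M, L, T, I).
The dimension matrix has rank 4.
Independent dimensionless groups: 5 − 4 = 1.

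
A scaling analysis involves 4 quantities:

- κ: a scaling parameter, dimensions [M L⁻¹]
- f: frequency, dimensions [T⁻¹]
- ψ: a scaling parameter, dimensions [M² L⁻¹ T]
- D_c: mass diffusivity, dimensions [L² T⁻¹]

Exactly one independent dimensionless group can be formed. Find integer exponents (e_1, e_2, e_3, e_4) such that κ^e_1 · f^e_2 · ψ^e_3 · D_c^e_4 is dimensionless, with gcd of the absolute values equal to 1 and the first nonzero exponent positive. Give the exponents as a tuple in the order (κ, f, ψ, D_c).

(4, -3, -2, 1)

M: e_1·(1) + e_2·(0) + e_3·(2) + e_4·(0) = 0
L: e_1·(-1) + e_2·(0) + e_3·(-1) + e_4·(2) = 0
T: e_1·(0) + e_2·(-1) + e_3·(1) + e_4·(-1) = 0
Solving this homogeneous linear system for the smallest-integer solution (first nonzero entry positive) gives (4, -3, -2, 1).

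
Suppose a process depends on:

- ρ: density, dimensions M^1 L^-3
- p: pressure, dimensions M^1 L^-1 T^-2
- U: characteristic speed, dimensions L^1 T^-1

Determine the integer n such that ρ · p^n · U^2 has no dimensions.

-1

Balance the M exponent: (1)·n from p, plus (1) + 2·(0) = 1 from the rest, must sum to zero.
n + 1 = 0, so n = -1.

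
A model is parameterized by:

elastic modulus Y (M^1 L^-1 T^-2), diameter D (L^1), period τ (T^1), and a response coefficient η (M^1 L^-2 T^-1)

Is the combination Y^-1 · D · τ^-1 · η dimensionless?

yes

Sum the exponent of each base dimension across the product:
  M: −[Y]_M + [D]_M − [τ]_M + [η]_M = −(1) + (0) − (0) + (1) = 0
  L: −[Y]_L + [D]_L − [τ]_L + [η]_L = −(-1) + (1) − (0) + (-2) = 0
  T: −[Y]_T + [D]_T − [τ]_T + [η]_T = −(-2) + (0) − (1) + (-1) = 0
All base exponents vanish — dimensionless.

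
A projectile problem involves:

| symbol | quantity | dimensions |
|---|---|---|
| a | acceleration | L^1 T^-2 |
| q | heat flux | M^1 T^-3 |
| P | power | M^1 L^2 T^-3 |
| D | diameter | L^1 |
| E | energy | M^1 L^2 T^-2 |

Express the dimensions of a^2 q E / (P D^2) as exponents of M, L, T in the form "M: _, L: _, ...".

M: 1, L: 0, T: -6

Collect each base-dimension exponent across the product:
  M: 2·(0) + (1) − (1) − 2·(0) + (1) = 1
  L: 2·(1) + (0) − (2) − 2·(1) + (2) = 0
  T: 2·(-2) + (-3) − (-3) − 2·(0) + (-2) = -6
So the dimensions are [M T⁻⁶].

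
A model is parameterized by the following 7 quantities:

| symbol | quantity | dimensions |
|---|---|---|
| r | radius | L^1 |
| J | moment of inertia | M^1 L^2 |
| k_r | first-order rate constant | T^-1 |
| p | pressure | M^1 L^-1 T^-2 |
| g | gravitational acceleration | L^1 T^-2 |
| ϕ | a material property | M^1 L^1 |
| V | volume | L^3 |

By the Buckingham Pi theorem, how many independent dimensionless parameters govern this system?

4

There are 7 variables and 3 base dimensions (M, L, T).
The dimension matrix has rank 3.
Independent dimensionless groups: 7 − 3 = 4.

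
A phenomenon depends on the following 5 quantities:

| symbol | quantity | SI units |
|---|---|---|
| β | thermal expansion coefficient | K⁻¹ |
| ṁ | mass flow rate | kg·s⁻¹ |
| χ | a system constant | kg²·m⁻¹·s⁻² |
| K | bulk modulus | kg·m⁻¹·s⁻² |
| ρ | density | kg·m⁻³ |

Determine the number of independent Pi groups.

There are 5 variables and 4 base dimensions (M, L, T, Θ).
The dimension matrix has rank 4.
Independent dimensionless groups: 5 − 4 = 1.

1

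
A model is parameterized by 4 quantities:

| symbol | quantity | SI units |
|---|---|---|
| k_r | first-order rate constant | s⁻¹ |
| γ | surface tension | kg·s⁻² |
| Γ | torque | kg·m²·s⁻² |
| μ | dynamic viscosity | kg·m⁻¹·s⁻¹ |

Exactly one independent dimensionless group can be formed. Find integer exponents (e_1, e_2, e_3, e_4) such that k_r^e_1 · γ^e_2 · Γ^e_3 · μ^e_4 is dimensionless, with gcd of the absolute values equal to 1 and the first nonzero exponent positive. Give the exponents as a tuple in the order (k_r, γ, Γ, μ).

M: e_1·(0) + e_2·(1) + e_3·(1) + e_4·(1) = 0
L: e_1·(0) + e_2·(0) + e_3·(2) + e_4·(-1) = 0
T: e_1·(-1) + e_2·(-2) + e_3·(-2) + e_4·(-1) = 0
Solving this homogeneous linear system for the smallest-integer solution (first nonzero entry positive) gives (2, -3, 1, 2).

(2, -3, 1, 2)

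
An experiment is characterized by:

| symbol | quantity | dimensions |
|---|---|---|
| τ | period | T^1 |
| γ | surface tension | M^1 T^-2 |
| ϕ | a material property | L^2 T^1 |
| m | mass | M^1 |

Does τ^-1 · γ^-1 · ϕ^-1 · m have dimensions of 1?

Sum the exponent of each base dimension across the product:
  M: −[τ]_M − [γ]_M − [ϕ]_M + [m]_M = −(0) − (1) − (0) + (1) = 0
  L: −[τ]_L − [γ]_L − [ϕ]_L + [m]_L = −(0) − (0) − (2) + (0) = -2
  T: −[τ]_T − [γ]_T − [ϕ]_T + [m]_T = −(1) − (-2) − (1) + (0) = 0
Net dimensions [L⁻²] ≠ [1] — not dimensionless.

no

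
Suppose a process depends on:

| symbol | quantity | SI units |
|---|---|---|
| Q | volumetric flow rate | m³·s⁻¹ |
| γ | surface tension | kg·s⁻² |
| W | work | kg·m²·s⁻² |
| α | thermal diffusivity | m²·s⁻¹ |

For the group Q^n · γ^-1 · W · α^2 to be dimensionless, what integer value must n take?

Balance the L exponent: (3)·n from Q, plus −(0) + (2) + 2·(2) = 6 from the rest, must sum to zero.
3n + 6 = 0, so n = -2.

-2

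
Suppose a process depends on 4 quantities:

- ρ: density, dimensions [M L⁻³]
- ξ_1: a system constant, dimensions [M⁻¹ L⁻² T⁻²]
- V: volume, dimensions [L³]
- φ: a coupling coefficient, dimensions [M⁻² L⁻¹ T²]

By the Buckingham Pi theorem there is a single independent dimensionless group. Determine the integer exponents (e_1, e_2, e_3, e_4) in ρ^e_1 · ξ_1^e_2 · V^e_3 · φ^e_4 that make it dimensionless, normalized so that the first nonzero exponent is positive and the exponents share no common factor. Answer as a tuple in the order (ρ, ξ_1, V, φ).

(3, 1, 4, 1)

M: e_1·(1) + e_2·(-1) + e_3·(0) + e_4·(-2) = 0
L: e_1·(-3) + e_2·(-2) + e_3·(3) + e_4·(-1) = 0
T: e_1·(0) + e_2·(-2) + e_3·(0) + e_4·(2) = 0
Solving this homogeneous linear system for the smallest-integer solution (first nonzero entry positive) gives (3, 1, 4, 1).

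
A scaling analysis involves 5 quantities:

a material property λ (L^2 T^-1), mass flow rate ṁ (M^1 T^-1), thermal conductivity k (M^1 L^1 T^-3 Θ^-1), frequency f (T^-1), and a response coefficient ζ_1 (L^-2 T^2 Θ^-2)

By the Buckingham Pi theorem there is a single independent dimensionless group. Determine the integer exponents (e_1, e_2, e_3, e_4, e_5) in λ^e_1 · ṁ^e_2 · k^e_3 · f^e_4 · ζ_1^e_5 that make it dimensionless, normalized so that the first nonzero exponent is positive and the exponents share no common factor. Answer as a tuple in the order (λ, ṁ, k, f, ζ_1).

(2, 2, -2, 4, 1)

M: e_1·(0) + e_2·(1) + e_3·(1) + e_4·(0) + e_5·(0) = 0
L: e_1·(2) + e_2·(0) + e_3·(1) + e_4·(0) + e_5·(-2) = 0
T: e_1·(-1) + e_2·(-1) + e_3·(-3) + e_4·(-1) + e_5·(2) = 0
Θ: e_1·(0) + e_2·(0) + e_3·(-1) + e_4·(0) + e_5·(-2) = 0
Solving this homogeneous linear system for the smallest-integer solution (first nonzero entry positive) gives (2, 2, -2, 4, 1).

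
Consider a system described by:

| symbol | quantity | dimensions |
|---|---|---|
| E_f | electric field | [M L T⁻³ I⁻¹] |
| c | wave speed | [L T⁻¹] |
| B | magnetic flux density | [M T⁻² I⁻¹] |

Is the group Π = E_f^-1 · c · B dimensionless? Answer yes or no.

yes

Sum the exponent of each base dimension across the product:
  M: −[E_f]_M + [c]_M + [B]_M = −(1) + (0) + (1) = 0
  L: −[E_f]_L + [c]_L + [B]_L = −(1) + (1) + (0) = 0
  T: −[E_f]_T + [c]_T + [B]_T = −(-3) + (-1) + (-2) = 0
  I: −[E_f]_I + [c]_I + [B]_I = −(-1) + (0) + (-1) = 0
All base exponents vanish — dimensionless.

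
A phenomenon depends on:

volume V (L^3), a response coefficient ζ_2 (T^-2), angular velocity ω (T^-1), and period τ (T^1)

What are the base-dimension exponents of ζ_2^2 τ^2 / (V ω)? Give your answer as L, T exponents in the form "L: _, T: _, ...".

Collect each base-dimension exponent across the product:
  L: −(3) + 2·(0) − (0) + 2·(0) = -3
  T: −(0) + 2·(-2) − (-1) + 2·(1) = -1
So the dimensions are [L⁻³ T⁻¹].

L: -3, T: -1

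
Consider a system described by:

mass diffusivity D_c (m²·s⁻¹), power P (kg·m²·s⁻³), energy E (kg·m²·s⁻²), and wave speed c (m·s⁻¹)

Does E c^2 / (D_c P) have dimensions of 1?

yes

Sum the exponent of each base dimension across the product:
  M: −[D_c]_M − [P]_M + [E]_M + 2·[c]_M = −(0) − (1) + (1) + 2·(0) = 0
  L: −[D_c]_L − [P]_L + [E]_L + 2·[c]_L = −(2) − (2) + (2) + 2·(1) = 0
  T: −[D_c]_T − [P]_T + [E]_T + 2·[c]_T = −(-1) − (-3) + (-2) + 2·(-1) = 0
  Θ: −[D_c]_Θ − [P]_Θ + [E]_Θ + 2·[c]_Θ = −(0) − (0) + (0) + 2·(0) = 0
All base exponents vanish — dimensionless.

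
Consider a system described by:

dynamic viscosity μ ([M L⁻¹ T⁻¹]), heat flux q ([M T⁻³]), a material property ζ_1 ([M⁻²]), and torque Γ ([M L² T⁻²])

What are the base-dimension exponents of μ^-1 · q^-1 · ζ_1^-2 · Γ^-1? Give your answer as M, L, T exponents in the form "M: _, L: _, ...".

Collect each base-dimension exponent across the product:
  M: −(1) − (1) − 2·(-2) − (1) = 1
  L: −(-1) − (0) − 2·(0) − (2) = -1
  T: −(-1) − (-3) − 2·(0) − (-2) = 6
So the dimensions are [M L⁻¹ T⁶].

M: 1, L: -1, T: 6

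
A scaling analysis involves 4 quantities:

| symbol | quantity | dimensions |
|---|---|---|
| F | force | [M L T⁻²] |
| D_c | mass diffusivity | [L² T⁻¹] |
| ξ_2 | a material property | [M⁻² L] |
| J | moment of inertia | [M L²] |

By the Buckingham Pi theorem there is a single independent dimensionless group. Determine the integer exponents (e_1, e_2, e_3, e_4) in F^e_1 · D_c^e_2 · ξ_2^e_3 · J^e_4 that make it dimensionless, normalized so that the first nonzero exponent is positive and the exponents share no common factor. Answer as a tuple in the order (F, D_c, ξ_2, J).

M: e_1·(1) + e_2·(0) + e_3·(-2) + e_4·(1) = 0
L: e_1·(1) + e_2·(2) + e_3·(1) + e_4·(2) = 0
T: e_1·(-2) + e_2·(-1) + e_3·(0) + e_4·(0) = 0
Solving this homogeneous linear system for the smallest-integer solution (first nonzero entry positive) gives (1, -2, 1, 1).

(1, -2, 1, 1)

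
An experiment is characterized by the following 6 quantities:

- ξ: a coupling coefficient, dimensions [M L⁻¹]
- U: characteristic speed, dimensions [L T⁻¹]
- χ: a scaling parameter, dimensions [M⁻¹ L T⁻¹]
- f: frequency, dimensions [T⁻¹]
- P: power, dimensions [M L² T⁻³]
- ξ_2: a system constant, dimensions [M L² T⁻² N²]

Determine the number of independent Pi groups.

There are 6 variables and 4 base dimensions (M, L, T, N).
The dimension matrix has rank 4.
Independent dimensionless groups: 6 − 4 = 2.

2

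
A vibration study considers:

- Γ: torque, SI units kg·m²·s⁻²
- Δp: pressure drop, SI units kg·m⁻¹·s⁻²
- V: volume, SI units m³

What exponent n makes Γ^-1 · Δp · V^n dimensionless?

Balance the L exponent: (3)·n from V, plus −(2) + (-1) = -3 from the rest, must sum to zero.
3n − 3 = 0, so n = 1.

1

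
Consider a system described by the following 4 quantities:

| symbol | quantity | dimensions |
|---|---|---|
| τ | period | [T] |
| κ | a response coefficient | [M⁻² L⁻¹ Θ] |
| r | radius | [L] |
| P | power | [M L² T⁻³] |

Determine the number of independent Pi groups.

There are 4 variables and 4 base dimensions (M, L, T, Θ).
The dimension matrix has rank 4.
Independent dimensionless groups: 4 − 4 = 0.

0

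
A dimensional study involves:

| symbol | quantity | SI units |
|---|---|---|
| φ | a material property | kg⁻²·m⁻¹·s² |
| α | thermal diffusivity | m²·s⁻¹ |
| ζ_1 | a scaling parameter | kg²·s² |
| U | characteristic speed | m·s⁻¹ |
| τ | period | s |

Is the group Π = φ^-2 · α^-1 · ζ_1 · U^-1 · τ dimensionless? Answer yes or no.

no

Sum the exponent of each base dimension across the product:
  M: −2·[φ]_M − [α]_M + [ζ_1]_M − [U]_M + [τ]_M = −2·(-2) − (0) + (2) − (0) + (0) = 6
  L: −2·[φ]_L − [α]_L + [ζ_1]_L − [U]_L + [τ]_L = −2·(-1) − (2) + (0) − (1) + (0) = -1
  T: −2·[φ]_T − [α]_T + [ζ_1]_T − [U]_T + [τ]_T = −2·(2) − (-1) + (2) − (-1) + (1) = 1
Net dimensions [M⁶ L⁻¹ T] ≠ [1] — not dimensionless.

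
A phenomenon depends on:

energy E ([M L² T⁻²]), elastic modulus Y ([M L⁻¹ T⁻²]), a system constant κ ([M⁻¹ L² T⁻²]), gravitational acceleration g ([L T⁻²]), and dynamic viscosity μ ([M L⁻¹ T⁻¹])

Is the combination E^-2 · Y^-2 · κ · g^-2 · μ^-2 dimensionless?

Sum the exponent of each base dimension across the product:
  M: −2·[E]_M − 2·[Y]_M + [κ]_M − 2·[g]_M − 2·[μ]_M = −2·(1) − 2·(1) + (-1) − 2·(0) − 2·(1) = -7
  L: −2·[E]_L − 2·[Y]_L + [κ]_L − 2·[g]_L − 2·[μ]_L = −2·(2) − 2·(-1) + (2) − 2·(1) − 2·(-1) = 0
  T: −2·[E]_T − 2·[Y]_T + [κ]_T − 2·[g]_T − 2·[μ]_T = −2·(-2) − 2·(-2) + (-2) − 2·(-2) − 2·(-1) = 12
Net dimensions [M⁻⁷ T¹²] ≠ [1] — not dimensionless.

no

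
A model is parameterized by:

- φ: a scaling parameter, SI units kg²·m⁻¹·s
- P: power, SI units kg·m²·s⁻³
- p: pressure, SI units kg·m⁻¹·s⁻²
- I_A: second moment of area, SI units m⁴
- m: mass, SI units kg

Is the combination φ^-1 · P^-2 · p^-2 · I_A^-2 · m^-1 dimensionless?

no

Sum the exponent of each base dimension across the product:
  M: −[φ]_M − 2·[P]_M − 2·[p]_M − 2·[I_A]_M − [m]_M = −(2) − 2·(1) − 2·(1) − 2·(0) − (1) = -7
  L: −[φ]_L − 2·[P]_L − 2·[p]_L − 2·[I_A]_L − [m]_L = −(-1) − 2·(2) − 2·(-1) − 2·(4) − (0) = -9
  T: −[φ]_T − 2·[P]_T − 2·[p]_T − 2·[I_A]_T − [m]_T = −(1) − 2·(-3) − 2·(-2) − 2·(0) − (0) = 9
Net dimensions [M⁻⁷ L⁻⁹ T⁹] ≠ [1] — not dimensionless.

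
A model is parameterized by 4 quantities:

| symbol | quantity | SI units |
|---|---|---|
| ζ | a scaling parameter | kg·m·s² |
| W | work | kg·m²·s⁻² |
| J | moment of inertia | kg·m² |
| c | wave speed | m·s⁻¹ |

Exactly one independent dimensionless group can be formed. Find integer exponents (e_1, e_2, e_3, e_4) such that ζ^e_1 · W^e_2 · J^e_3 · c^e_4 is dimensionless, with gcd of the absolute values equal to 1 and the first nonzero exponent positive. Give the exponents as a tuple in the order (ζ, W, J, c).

M: e_1·(1) + e_2·(1) + e_3·(1) + e_4·(0) = 0
L: e_1·(1) + e_2·(2) + e_3·(2) + e_4·(1) = 0
T: e_1·(2) + e_2·(-2) + e_3·(0) + e_4·(-1) = 0
Solving this homogeneous linear system for the smallest-integer solution (first nonzero entry positive) gives (2, 1, -3, 2).

(2, 1, -3, 2)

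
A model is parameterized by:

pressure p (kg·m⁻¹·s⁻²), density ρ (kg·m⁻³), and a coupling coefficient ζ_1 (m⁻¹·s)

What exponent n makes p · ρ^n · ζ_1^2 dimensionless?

Balance the M exponent: (1)·n from ρ, plus (1) + 2·(0) = 1 from the rest, must sum to zero.
n + 1 = 0, so n = -1.

-1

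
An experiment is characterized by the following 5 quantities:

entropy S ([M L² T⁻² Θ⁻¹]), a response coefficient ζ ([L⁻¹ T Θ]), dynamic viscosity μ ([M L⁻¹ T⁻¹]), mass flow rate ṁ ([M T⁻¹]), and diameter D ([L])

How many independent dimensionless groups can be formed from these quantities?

There are 5 variables and 4 base dimensions (M, L, T, Θ).
The dimension matrix has rank 3 (less than 4: the dimension vectors are linearly dependent).
Independent dimensionless groups: 5 − 3 = 2.

2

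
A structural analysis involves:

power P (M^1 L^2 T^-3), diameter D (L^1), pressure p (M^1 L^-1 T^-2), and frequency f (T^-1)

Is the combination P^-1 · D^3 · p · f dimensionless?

yes

Sum the exponent of each base dimension across the product:
  M: −[P]_M + 3·[D]_M + [p]_M + [f]_M = −(1) + 3·(0) + (1) + (0) = 0
  L: −[P]_L + 3·[D]_L + [p]_L + [f]_L = −(2) + 3·(1) + (-1) + (0) = 0
  T: −[P]_T + 3·[D]_T + [p]_T + [f]_T = −(-3) + 3·(0) + (-2) + (-1) = 0
All base exponents vanish — dimensionless.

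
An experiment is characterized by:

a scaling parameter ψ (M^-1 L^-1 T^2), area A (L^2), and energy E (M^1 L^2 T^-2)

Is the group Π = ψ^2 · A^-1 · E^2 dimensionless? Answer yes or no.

Sum the exponent of each base dimension across the product:
  M: 2·[ψ]_M − [A]_M + 2·[E]_M = 2·(-1) − (0) + 2·(1) = 0
  L: 2·[ψ]_L − [A]_L + 2·[E]_L = 2·(-1) − (2) + 2·(2) = 0
  T: 2·[ψ]_T − [A]_T + 2·[E]_T = 2·(2) − (0) + 2·(-2) = 0
All base exponents vanish — dimensionless.

yes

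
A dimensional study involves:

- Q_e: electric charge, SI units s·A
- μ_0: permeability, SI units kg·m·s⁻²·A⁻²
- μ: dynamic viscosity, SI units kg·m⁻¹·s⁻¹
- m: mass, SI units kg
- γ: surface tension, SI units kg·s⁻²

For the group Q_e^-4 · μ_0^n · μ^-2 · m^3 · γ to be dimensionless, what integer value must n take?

Balance the M exponent: (1)·n from μ_0, plus −4·(0) − 2·(1) + 3·(1) + (1) = 2 from the rest, must sum to zero.
n + 2 = 0, so n = -2.

-2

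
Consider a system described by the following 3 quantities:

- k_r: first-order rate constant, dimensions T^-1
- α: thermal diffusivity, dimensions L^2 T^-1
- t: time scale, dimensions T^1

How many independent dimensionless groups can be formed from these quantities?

There are 3 variables and 2 base dimensions (L, T).
The dimension matrix has rank 2.
Independent dimensionless groups: 3 − 2 = 1.

1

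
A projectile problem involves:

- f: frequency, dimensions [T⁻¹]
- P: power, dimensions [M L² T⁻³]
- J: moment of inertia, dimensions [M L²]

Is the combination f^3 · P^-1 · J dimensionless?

Sum the exponent of each base dimension across the product:
  M: 3·[f]_M − [P]_M + [J]_M = 3·(0) − (1) + (1) = 0
  L: 3·[f]_L − [P]_L + [J]_L = 3·(0) − (2) + (2) = 0
  T: 3·[f]_T − [P]_T + [J]_T = 3·(-1) − (-3) + (0) = 0
All base exponents vanish — dimensionless.

yes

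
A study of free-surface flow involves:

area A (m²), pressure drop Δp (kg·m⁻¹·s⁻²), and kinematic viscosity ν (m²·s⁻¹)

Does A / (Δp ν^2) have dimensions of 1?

no

Sum the exponent of each base dimension across the product:
  M: [A]_M − [Δp]_M − 2·[ν]_M = (0) − (1) − 2·(0) = -1
  L: [A]_L − [Δp]_L − 2·[ν]_L = (2) − (-1) − 2·(2) = -1
  T: [A]_T − [Δp]_T − 2·[ν]_T = (0) − (-2) − 2·(-1) = 4
Net dimensions [M⁻¹ L⁻¹ T⁴] ≠ [1] — not dimensionless.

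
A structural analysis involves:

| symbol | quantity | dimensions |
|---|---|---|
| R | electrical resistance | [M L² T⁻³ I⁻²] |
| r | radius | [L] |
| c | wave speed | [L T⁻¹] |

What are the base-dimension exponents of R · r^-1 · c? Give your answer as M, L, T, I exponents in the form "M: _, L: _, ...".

Collect each base-dimension exponent across the product:
  M: (1) − (0) + (0) = 1
  L: (2) − (1) + (1) = 2
  T: (-3) − (0) + (-1) = -4
  I: (-2) − (0) + (0) = -2
So the dimensions are [M L² T⁻⁴ I⁻²].

M: 1, L: 2, T: -4, I: -2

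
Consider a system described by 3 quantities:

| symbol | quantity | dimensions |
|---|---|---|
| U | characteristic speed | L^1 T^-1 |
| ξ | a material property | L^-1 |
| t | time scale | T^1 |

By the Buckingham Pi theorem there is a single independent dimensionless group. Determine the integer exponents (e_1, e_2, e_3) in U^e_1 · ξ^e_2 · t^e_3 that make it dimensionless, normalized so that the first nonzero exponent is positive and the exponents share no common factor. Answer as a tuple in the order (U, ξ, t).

L: e_1·(1) + e_2·(-1) + e_3·(0) = 0
T: e_1·(-1) + e_2·(0) + e_3·(1) = 0
Solving this homogeneous linear system for the smallest-integer solution (first nonzero entry positive) gives (1, 1, 1).

(1, 1, 1)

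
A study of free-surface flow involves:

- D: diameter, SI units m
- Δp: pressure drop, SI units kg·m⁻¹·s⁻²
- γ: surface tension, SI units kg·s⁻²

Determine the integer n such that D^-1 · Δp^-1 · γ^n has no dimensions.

Balance the M exponent: (1)·n from γ, plus −(0) − (1) = -1 from the rest, must sum to zero.
n − 1 = 0, so n = 1.

1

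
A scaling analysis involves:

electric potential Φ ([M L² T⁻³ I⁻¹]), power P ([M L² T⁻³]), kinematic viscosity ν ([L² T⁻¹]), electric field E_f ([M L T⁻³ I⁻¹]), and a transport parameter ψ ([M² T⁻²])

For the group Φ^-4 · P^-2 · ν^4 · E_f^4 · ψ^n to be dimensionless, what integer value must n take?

Balance the M exponent: (2)·n from ψ, plus −4·(1) − 2·(1) + 4·(0) + 4·(1) = -2 from the rest, must sum to zero.
2n − 2 = 0, so n = 1.

1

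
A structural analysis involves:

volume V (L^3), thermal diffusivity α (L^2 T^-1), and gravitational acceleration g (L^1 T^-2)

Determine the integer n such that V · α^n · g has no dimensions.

-2

Balance the L exponent: (2)·n from α, plus (3) + (1) = 4 from the rest, must sum to zero.
2n + 4 = 0, so n = -2.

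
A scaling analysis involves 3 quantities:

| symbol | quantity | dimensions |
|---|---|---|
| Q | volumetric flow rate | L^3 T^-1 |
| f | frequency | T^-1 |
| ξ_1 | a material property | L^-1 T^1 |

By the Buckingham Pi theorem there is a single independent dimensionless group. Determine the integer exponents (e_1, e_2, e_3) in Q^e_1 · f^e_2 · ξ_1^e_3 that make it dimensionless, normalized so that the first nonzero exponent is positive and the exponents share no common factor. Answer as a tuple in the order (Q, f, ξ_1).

L: e_1·(3) + e_2·(0) + e_3·(-1) = 0
T: e_1·(-1) + e_2·(-1) + e_3·(1) = 0
Solving this homogeneous linear system for the smallest-integer solution (first nonzero entry positive) gives (1, 2, 3).

(1, 2, 3)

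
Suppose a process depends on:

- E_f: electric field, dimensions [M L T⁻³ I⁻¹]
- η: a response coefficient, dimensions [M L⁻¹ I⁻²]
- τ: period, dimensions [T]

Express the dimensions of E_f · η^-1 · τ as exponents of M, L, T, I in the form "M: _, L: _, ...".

Collect each base-dimension exponent across the product:
  M: (1) − (1) + (0) = 0
  L: (1) − (-1) + (0) = 2
  T: (-3) − (0) + (1) = -2
  I: (-1) − (-2) + (0) = 1
So the dimensions are [L² T⁻² I].

M: 0, L: 2, T: -2, I: 1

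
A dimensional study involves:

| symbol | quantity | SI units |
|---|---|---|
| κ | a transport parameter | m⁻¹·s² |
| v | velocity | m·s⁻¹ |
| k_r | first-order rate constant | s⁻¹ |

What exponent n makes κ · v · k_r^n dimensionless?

1

Balance the T exponent: (-1)·n from k_r, plus (2) + (-1) = 1 from the rest, must sum to zero.
−n + 1 = 0, so n = 1.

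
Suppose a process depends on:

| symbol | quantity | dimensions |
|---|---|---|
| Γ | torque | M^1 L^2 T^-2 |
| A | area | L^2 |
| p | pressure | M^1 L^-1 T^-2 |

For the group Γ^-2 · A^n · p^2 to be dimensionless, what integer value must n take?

3

Balance the L exponent: (2)·n from A, plus −2·(2) + 2·(-1) = -6 from the rest, must sum to zero.
2n − 6 = 0, so n = 3.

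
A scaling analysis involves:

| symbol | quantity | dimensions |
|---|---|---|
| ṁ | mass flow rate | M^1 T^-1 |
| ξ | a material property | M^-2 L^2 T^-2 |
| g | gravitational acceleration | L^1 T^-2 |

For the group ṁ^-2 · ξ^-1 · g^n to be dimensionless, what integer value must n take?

2

Balance the L exponent: (1)·n from g, plus −2·(0) − (2) = -2 from the rest, must sum to zero.
n − 2 = 0, so n = 2.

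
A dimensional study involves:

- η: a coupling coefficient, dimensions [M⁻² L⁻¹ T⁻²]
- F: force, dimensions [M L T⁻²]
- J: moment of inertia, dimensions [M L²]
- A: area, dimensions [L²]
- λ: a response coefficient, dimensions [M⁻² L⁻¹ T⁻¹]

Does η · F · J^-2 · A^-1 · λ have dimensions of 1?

Sum the exponent of each base dimension across the product:
  M: [η]_M + [F]_M − 2·[J]_M − [A]_M + [λ]_M = (-2) + (1) − 2·(1) − (0) + (-2) = -5
  L: [η]_L + [F]_L − 2·[J]_L − [A]_L + [λ]_L = (-1) + (1) − 2·(2) − (2) + (-1) = -7
  T: [η]_T + [F]_T − 2·[J]_T − [A]_T + [λ]_T = (-2) + (-2) − 2·(0) − (0) + (-1) = -5
Net dimensions [M⁻⁵ L⁻⁷ T⁻⁵] ≠ [1] — not dimensionless.

no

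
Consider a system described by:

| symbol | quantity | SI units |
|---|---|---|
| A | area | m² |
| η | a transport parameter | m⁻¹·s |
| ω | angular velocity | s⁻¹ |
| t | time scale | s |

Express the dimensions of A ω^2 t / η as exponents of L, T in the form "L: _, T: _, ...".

L: 3, T: -2

Collect each base-dimension exponent across the product:
  L: (2) − (-1) + 2·(0) + (0) = 3
  T: (0) − (1) + 2·(-1) + (1) = -2
So the dimensions are [L³ T⁻²].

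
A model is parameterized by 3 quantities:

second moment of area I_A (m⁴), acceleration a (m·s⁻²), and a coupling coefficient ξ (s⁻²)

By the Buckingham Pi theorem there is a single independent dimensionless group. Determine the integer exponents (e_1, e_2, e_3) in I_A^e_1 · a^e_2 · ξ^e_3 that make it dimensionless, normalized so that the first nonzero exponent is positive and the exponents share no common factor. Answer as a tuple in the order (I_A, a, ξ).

L: e_1·(4) + e_2·(1) + e_3·(0) = 0
T: e_1·(0) + e_2·(-2) + e_3·(-2) = 0
Solving this homogeneous linear system for the smallest-integer solution (first nonzero entry positive) gives (1, -4, 4).

(1, -4, 4)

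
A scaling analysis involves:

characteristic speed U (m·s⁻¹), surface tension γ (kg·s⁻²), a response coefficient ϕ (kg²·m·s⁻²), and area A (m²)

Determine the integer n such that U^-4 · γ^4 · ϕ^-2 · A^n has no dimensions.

3

Balance the L exponent: (2)·n from A, plus −4·(1) + 4·(0) − 2·(1) = -6 from the rest, must sum to zero.
2n − 6 = 0, so n = 3.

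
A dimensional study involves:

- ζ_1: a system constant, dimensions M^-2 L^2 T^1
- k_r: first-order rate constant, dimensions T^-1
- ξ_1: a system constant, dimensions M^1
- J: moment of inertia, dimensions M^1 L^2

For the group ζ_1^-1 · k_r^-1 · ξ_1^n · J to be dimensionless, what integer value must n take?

Balance the M exponent: (1)·n from ξ_1, plus −(-2) − (0) + (1) = 3 from the rest, must sum to zero.
n + 3 = 0, so n = -3.

-3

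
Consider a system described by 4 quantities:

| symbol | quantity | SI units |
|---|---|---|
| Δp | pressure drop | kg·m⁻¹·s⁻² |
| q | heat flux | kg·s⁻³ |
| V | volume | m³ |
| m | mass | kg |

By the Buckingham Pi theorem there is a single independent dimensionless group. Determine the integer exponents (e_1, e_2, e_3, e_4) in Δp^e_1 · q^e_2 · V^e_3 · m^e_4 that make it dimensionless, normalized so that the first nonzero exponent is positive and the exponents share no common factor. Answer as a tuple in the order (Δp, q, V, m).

(3, -2, 1, -1)

M: e_1·(1) + e_2·(1) + e_3·(0) + e_4·(1) = 0
L: e_1·(-1) + e_2·(0) + e_3·(3) + e_4·(0) = 0
T: e_1·(-2) + e_2·(-3) + e_3·(0) + e_4·(0) = 0
Solving this homogeneous linear system for the smallest-integer solution (first nonzero entry positive) gives (3, -2, 1, -1).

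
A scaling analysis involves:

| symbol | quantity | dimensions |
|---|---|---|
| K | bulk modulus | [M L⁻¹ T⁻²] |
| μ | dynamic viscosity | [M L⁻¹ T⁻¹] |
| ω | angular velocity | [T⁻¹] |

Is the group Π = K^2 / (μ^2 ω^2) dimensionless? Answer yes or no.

yes

Sum the exponent of each base dimension across the product:
  M: 2·[K]_M − 2·[μ]_M − 2·[ω]_M = 2·(1) − 2·(1) − 2·(0) = 0
  L: 2·[K]_L − 2·[μ]_L − 2·[ω]_L = 2·(-1) − 2·(-1) − 2·(0) = 0
  T: 2·[K]_T − 2·[μ]_T − 2·[ω]_T = 2·(-2) − 2·(-1) − 2·(-1) = 0
All base exponents vanish — dimensionless.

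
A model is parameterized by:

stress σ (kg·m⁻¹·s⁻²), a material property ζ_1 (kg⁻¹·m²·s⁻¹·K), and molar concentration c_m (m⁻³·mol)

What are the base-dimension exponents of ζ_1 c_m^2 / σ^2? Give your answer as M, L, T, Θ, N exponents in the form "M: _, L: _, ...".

M: -3, L: -2, T: 3, Θ: 1, N: 2

Collect each base-dimension exponent across the product:
  M: −2·(1) + (-1) + 2·(0) = -3
  L: −2·(-1) + (2) + 2·(-3) = -2
  T: −2·(-2) + (-1) + 2·(0) = 3
  Θ: −2·(0) + (1) + 2·(0) = 1
  N: −2·(0) + (0) + 2·(1) = 2
So the dimensions are [M⁻³ L⁻² T³ Θ N²].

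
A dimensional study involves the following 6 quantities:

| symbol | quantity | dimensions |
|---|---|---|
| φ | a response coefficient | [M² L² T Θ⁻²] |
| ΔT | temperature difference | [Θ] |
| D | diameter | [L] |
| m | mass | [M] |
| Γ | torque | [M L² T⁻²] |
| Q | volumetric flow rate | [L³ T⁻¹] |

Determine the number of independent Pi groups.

There are 6 variables and 4 base dimensions (M, L, T, Θ).
The dimension matrix has rank 4.
Independent dimensionless groups: 6 − 4 = 2.

2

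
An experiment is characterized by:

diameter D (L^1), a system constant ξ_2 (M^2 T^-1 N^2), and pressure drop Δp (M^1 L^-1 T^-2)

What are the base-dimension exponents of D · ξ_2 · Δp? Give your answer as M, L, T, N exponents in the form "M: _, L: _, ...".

Collect each base-dimension exponent across the product:
  M: (0) + (2) + (1) = 3
  L: (1) + (0) + (-1) = 0
  T: (0) + (-1) + (-2) = -3
  N: (0) + (2) + (0) = 2
So the dimensions are [M³ T⁻³ N²].

M: 3, L: 0, T: -3, N: 2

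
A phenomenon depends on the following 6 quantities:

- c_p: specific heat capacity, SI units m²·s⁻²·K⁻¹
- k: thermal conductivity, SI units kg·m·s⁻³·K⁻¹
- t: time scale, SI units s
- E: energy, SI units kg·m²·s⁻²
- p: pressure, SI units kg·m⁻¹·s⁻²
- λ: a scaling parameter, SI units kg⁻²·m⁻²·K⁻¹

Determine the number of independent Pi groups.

There are 6 variables and 4 base dimensions (M, L, T, Θ).
The dimension matrix has rank 4.
Independent dimensionless groups: 6 − 4 = 2.

2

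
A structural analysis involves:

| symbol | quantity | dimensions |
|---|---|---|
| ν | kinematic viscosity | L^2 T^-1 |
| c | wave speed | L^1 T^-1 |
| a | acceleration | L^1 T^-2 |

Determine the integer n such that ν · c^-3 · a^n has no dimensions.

Balance the L exponent: (1)·n from a, plus (2) − 3·(1) = -1 from the rest, must sum to zero.
n − 1 = 0, so n = 1.

1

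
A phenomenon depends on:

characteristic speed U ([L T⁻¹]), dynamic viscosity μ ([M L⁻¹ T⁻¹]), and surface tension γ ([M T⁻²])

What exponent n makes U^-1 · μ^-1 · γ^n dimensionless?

Balance the M exponent: (1)·n from γ, plus −(0) − (1) = -1 from the rest, must sum to zero.
n − 1 = 0, so n = 1.

1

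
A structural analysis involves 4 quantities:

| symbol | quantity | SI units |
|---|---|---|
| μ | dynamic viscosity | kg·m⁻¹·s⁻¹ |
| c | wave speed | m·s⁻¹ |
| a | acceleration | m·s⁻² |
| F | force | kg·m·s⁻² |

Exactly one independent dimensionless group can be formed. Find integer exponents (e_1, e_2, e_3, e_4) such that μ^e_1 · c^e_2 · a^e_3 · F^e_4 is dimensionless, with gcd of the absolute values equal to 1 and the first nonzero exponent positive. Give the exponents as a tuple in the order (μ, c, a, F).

(1, 3, -1, -1)

M: e_1·(1) + e_2·(0) + e_3·(0) + e_4·(1) = 0
L: e_1·(-1) + e_2·(1) + e_3·(1) + e_4·(1) = 0
T: e_1·(-1) + e_2·(-1) + e_3·(-2) + e_4·(-2) = 0
Solving this homogeneous linear system for the smallest-integer solution (first nonzero entry positive) gives (1, 3, -1, -1).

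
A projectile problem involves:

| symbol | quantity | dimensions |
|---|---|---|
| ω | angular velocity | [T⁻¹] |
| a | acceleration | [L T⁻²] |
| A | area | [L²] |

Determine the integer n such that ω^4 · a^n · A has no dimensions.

Balance the L exponent: (1)·n from a, plus 4·(0) + (2) = 2 from the rest, must sum to zero.
n + 2 = 0, so n = -2.

-2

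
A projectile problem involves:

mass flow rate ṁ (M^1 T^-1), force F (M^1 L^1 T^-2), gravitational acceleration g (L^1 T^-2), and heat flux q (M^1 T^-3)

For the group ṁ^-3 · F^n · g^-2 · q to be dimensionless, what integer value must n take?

2

Balance the M exponent: (1)·n from F, plus −3·(1) − 2·(0) + (1) = -2 from the rest, must sum to zero.
n − 2 = 0, so n = 2.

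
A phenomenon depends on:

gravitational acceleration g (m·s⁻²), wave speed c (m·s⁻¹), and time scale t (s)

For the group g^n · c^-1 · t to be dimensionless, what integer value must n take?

1

Balance the L exponent: (1)·n from g, plus −(1) + (0) = -1 from the rest, must sum to zero.
n − 1 = 0, so n = 1.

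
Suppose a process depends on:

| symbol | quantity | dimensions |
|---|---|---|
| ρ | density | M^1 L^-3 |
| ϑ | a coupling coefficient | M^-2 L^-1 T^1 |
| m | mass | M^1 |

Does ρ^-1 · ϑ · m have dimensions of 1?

no

Sum the exponent of each base dimension across the product:
  M: −[ρ]_M + [ϑ]_M + [m]_M = −(1) + (-2) + (1) = -2
  L: −[ρ]_L + [ϑ]_L + [m]_L = −(-3) + (-1) + (0) = 2
  T: −[ρ]_T + [ϑ]_T + [m]_T = −(0) + (1) + (0) = 1
Net dimensions [M⁻² L² T] ≠ [1] — not dimensionless.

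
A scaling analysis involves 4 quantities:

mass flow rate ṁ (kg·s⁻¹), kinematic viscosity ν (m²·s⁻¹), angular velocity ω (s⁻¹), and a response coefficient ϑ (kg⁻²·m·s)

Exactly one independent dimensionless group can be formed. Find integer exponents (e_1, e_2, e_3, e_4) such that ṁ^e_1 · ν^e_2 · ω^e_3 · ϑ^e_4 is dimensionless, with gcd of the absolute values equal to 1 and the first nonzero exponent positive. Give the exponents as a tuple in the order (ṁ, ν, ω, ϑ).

M: e_1·(1) + e_2·(0) + e_3·(0) + e_4·(-2) = 0
L: e_1·(0) + e_2·(2) + e_3·(0) + e_4·(1) = 0
T: e_1·(-1) + e_2·(-1) + e_3·(-1) + e_4·(1) = 0
Solving this homogeneous linear system for the smallest-integer solution (first nonzero entry positive) gives (4, -1, -1, 2).

(4, -1, -1, 2)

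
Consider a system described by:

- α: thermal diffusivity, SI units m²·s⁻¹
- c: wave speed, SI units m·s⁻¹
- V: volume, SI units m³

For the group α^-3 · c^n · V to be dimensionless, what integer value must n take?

Balance the L exponent: (1)·n from c, plus −3·(2) + (3) = -3 from the rest, must sum to zero.
n − 3 = 0, so n = 3.

3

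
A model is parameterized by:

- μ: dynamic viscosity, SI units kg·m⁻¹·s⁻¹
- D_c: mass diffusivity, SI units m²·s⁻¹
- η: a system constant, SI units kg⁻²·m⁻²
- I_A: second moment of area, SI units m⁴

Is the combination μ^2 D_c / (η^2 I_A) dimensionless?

no

Sum the exponent of each base dimension across the product:
  M: 2·[μ]_M + [D_c]_M − 2·[η]_M − [I_A]_M = 2·(1) + (0) − 2·(-2) − (0) = 6
  L: 2·[μ]_L + [D_c]_L − 2·[η]_L − [I_A]_L = 2·(-1) + (2) − 2·(-2) − (4) = 0
  T: 2·[μ]_T + [D_c]_T − 2·[η]_T − [I_A]_T = 2·(-1) + (-1) − 2·(0) − (0) = -3
Net dimensions [M⁶ T⁻³] ≠ [1] — not dimensionless.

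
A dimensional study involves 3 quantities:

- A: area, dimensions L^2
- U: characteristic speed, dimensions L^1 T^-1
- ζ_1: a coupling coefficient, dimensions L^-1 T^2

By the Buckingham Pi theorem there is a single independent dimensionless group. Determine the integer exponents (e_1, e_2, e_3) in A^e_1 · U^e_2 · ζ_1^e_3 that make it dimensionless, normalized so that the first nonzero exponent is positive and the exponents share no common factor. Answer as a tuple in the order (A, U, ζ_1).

(1, -4, -2)

L: e_1·(2) + e_2·(1) + e_3·(-1) = 0
T: e_1·(0) + e_2·(-1) + e_3·(2) = 0
Solving this homogeneous linear system for the smallest-integer solution (first nonzero entry positive) gives (1, -4, -2).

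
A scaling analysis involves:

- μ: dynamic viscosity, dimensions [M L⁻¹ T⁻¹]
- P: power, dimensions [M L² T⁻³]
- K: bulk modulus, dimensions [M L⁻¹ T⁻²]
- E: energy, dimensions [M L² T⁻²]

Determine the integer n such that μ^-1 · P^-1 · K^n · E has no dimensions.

Balance the M exponent: (1)·n from K, plus −(1) − (1) + (1) = -1 from the rest, must sum to zero.
n − 1 = 0, so n = 1.

1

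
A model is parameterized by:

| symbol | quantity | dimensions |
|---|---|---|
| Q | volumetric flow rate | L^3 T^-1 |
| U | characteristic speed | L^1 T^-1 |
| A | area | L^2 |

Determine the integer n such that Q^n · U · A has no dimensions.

Balance the L exponent: (3)·n from Q, plus (1) + (2) = 3 from the rest, must sum to zero.
3n + 3 = 0, so n = -1.

-1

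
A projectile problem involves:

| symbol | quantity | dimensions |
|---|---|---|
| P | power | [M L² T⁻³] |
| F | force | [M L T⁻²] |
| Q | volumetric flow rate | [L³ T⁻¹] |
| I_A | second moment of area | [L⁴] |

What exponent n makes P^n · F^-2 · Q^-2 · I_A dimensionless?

Balance the M exponent: (1)·n from P, plus −2·(1) − 2·(0) + (0) = -2 from the rest, must sum to zero.
n − 2 = 0, so n = 2.

2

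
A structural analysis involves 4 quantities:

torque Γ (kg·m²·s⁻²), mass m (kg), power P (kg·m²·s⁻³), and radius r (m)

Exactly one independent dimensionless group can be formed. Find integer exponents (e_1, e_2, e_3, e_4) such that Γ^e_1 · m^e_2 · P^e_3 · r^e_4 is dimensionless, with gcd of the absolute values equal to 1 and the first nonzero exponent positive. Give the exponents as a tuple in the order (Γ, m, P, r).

(3, -1, -2, -2)

M: e_1·(1) + e_2·(1) + e_3·(1) + e_4·(0) = 0
L: e_1·(2) + e_2·(0) + e_3·(2) + e_4·(1) = 0
T: e_1·(-2) + e_2·(0) + e_3·(-3) + e_4·(0) = 0
Solving this homogeneous linear system for the smallest-integer solution (first nonzero entry positive) gives (3, -1, -2, -2).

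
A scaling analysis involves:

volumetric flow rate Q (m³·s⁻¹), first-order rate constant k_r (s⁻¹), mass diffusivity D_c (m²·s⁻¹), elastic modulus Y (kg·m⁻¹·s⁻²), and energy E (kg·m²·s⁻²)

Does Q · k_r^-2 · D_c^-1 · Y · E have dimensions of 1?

no

Sum the exponent of each base dimension across the product:
  M: [Q]_M − 2·[k_r]_M − [D_c]_M + [Y]_M + [E]_M = (0) − 2·(0) − (0) + (1) + (1) = 2
  L: [Q]_L − 2·[k_r]_L − [D_c]_L + [Y]_L + [E]_L = (3) − 2·(0) − (2) + (-1) + (2) = 2
  T: [Q]_T − 2·[k_r]_T − [D_c]_T + [Y]_T + [E]_T = (-1) − 2·(-1) − (-1) + (-2) + (-2) = -2
Net dimensions [M² L² T⁻²] ≠ [1] — not dimensionless.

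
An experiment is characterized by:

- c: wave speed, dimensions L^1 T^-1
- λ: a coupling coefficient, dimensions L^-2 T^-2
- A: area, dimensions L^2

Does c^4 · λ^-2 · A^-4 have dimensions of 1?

yes

Sum the exponent of each base dimension across the product:
  L: 4·[c]_L − 2·[λ]_L − 4·[A]_L = 4·(1) − 2·(-2) − 4·(2) = 0
  T: 4·[c]_T − 2·[λ]_T − 4·[A]_T = 4·(-1) − 2·(-2) − 4·(0) = 0
All base exponents vanish — dimensionless.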